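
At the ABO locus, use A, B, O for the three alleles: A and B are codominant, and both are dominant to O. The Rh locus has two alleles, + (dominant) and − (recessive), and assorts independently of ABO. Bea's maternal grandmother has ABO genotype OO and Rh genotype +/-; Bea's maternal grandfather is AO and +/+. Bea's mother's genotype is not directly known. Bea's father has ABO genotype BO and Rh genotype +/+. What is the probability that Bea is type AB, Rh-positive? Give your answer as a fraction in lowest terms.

1/8

Bea's mother's ABO genotype from OO × AO: 1/2 AO, 1/2 OO.
Crossing each possibility with the father BO and summing P(type AB): 1/2·1/4 + 1/2·0 = 1/8.
Similarly for Rh via the mother's Rh distribution: P(Rh+) = 1.
Independent loci: 1/8 × 1 = 1/8.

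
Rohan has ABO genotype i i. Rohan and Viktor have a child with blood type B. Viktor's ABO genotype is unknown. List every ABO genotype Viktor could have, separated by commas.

I^A I^B, I^B I^B, I^B i

For each candidate genotype of Viktor, check whether crossing it with i i can produce every observed child phenotype.
  I^A I^A → possible child types {A} ✗
  I^A I^B → possible child types {A, B} ✓
  I^A i → possible child types {O, A} ✗
  I^B I^B → possible child types {B} ✓
  I^B i → possible child types {O, B} ✓
  i i → possible child types {O} ✗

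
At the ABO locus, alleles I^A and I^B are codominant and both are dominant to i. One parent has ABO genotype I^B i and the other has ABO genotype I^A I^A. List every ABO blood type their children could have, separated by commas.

Gametes from I^B i × I^A I^A give offspring ABO genotypes I^A I^B, I^A i, i.e. phenotypes A, AB.

A, AB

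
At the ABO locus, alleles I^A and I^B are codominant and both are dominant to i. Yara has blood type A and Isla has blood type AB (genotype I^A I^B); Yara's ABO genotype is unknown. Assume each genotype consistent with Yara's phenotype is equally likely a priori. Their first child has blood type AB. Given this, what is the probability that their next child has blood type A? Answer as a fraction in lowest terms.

1/2

Possible genotypes: Yara ∈ {I^A I^A, I^A i}; Isla ∈ {I^A I^B}.
Weight each parental genotype pair by prior × P(type-AB child):
  I^A I^A × I^A I^B: posterior weight 2/3; P(next child type A) = 1/2.
  I^A i × I^A I^B: posterior weight 1/3; P(next child type A) = 1/2.
Weighted sum = 1/2.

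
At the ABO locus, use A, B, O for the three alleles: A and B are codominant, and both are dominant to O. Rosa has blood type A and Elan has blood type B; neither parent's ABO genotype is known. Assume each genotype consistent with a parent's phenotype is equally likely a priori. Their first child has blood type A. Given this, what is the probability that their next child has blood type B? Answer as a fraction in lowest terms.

Possible genotypes: Rosa ∈ {AA, AO}; Elan ∈ {BB, BO}.
Weight each parental genotype pair by prior × P(type-A child):
  AA × BO: posterior weight 2/3; P(next child type B) = 0.
  AO × BO: posterior weight 1/3; P(next child type B) = 1/4.
Weighted sum = 1/12.

1/12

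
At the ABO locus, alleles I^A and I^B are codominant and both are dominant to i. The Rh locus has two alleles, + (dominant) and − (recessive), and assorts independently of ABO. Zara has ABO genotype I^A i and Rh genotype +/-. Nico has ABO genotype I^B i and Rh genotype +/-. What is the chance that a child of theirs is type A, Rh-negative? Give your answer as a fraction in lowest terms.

1/16

ABO cross I^A i × I^B i → offspring phenotypes: 1/4 O, 1/4 A, 1/4 B, 1/4 AB.
Rh cross +/- × +/- → 3/4 Rh+, 1/4 Rh-.
Independent loci: P(type A, Rh-negative) = 1/4 × 1/4 = 1/16.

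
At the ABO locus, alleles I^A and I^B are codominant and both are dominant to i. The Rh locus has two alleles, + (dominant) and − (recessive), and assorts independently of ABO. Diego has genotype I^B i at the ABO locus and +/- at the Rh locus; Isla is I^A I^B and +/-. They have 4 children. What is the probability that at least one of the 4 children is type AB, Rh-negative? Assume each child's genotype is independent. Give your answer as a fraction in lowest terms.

ABO cross I^B i × I^A I^B → 1/4 A, 1/2 B, 1/4 AB.
Rh cross +/- × +/- → 3/4 Rh+, 1/4 Rh-; so P(type AB, Rh-negative) = 1/4 × 1/4 = 1/16 per child.
P(none) = (15/16)^4 = 50625/65536; P(at least one) = 1 − 50625/65536 = 14911/65536.

14911/65536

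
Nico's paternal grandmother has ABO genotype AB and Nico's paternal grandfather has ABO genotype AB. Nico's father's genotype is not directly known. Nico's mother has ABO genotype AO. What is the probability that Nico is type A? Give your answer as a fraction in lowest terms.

1/2

Nico's father's ABO genotype from AB × AB: 1/4 AA, 1/2 AB, 1/4 BB.
Crossing each possibility with the mother AO and summing P(type A): 1/4·1 + 1/2·1/2 + 1/4·0 = 1/2.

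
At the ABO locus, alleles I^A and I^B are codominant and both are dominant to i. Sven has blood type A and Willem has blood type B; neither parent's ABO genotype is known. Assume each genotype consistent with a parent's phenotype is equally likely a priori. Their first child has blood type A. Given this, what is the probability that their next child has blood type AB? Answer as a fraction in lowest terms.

5/12

Possible genotypes: Sven ∈ {I^A I^A, I^A i}; Willem ∈ {I^B I^B, I^B i}.
Weight each parental genotype pair by prior × P(type-A child):
  I^A I^A × I^B i: posterior weight 2/3; P(next child type AB) = 1/2.
  I^A i × I^B i: posterior weight 1/3; P(next child type AB) = 1/4.
Weighted sum = 5/12.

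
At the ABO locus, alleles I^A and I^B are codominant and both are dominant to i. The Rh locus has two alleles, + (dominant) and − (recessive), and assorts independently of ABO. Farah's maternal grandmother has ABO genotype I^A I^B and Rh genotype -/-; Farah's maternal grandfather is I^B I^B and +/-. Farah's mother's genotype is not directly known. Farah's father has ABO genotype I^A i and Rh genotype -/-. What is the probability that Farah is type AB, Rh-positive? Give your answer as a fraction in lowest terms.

Farah's mother's ABO genotype from I^A I^B × I^B I^B: 1/2 I^A I^B, 1/2 I^B I^B.
Crossing each possibility with the father I^A i and summing P(type AB): 1/2·1/4 + 1/2·1/2 = 3/8.
Similarly for Rh via the mother's Rh distribution: P(Rh+) = 1/4.
Independent loci: 3/8 × 1/4 = 3/32.

3/32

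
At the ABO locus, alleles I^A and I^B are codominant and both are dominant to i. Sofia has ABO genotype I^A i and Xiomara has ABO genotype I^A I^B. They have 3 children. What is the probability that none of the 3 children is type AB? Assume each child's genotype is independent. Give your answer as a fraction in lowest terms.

ABO cross I^A i × I^A I^B → 1/2 A, 1/4 B, 1/4 AB.
So P(type AB) = 1/4 per child.
P(not type AB) = 3/4 for one child; (3/4)^3 = 27/64.

27/64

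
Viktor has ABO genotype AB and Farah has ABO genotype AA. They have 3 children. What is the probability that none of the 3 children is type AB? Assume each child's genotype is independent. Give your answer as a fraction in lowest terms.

1/8

ABO cross AB × AA → 1/2 A, 1/2 AB.
So P(type AB) = 1/2 per child.
P(not type AB) = 1/2 for one child; (1/2)^3 = 1/8.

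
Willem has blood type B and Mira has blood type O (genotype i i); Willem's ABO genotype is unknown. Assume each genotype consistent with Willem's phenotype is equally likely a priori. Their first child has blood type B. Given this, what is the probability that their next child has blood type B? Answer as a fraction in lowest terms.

Possible genotypes: Willem ∈ {I^B I^B, I^B i}; Mira ∈ {i i}.
Weight each parental genotype pair by prior × P(type-B child):
  I^B I^B × i i: posterior weight 2/3; P(next child type B) = 1.
  I^B i × i i: posterior weight 1/3; P(next child type B) = 1/2.
Weighted sum = 5/6.

5/6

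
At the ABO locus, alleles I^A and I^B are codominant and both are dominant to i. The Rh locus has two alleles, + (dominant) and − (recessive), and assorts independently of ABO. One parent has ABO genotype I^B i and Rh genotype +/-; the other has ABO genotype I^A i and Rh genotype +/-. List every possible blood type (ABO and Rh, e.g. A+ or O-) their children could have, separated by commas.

Gametes from I^B i × I^A i give offspring ABO genotypes I^A I^B, I^A i, I^B i, i i, i.e. phenotypes O, A, B, AB.
Rh cross +/- × +/- → phenotypes Rh+, Rh-.
Combining independently: O+, O-, A+, A-, B+, B-, AB+, AB-.

O+, O-, A+, A-, B+, B-, AB+, AB-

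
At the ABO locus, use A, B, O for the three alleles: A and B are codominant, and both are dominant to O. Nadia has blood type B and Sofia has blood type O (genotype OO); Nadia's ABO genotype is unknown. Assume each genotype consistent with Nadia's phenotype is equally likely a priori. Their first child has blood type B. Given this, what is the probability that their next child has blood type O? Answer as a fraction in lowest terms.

Possible genotypes: Nadia ∈ {BB, BO}; Sofia ∈ {OO}.
Weight each parental genotype pair by prior × P(type-B child):
  BB × OO: posterior weight 2/3; P(next child type O) = 0.
  BO × OO: posterior weight 1/3; P(next child type O) = 1/2.
Weighted sum = 1/6.

1/6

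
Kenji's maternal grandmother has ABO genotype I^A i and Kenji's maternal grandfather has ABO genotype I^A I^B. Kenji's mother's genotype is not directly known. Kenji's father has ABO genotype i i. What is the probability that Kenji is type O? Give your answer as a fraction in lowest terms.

1/4

Kenji's mother's ABO genotype from I^A i × I^A I^B: 1/4 I^A I^A, 1/4 I^A I^B, 1/4 I^A i, 1/4 I^B i.
Crossing each possibility with the father i i and summing P(type O): 1/4·0 + 1/4·0 + 1/4·1/2 + 1/4·1/2 = 1/4.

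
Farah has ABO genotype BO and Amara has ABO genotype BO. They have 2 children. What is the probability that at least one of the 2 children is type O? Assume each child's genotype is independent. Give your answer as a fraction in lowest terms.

7/16

ABO cross BO × BO → 1/4 O, 3/4 B.
So P(type O) = 1/4 per child.
P(none) = (3/4)^2 = 9/16; P(at least one) = 1 − 9/16 = 7/16.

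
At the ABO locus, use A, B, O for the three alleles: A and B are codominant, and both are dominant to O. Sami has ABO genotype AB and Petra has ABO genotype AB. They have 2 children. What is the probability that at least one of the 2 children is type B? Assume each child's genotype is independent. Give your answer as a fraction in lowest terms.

ABO cross AB × AB → 1/4 A, 1/4 B, 1/2 AB.
So P(type B) = 1/4 per child.
P(none) = (3/4)^2 = 9/16; P(at least one) = 1 − 9/16 = 7/16.

7/16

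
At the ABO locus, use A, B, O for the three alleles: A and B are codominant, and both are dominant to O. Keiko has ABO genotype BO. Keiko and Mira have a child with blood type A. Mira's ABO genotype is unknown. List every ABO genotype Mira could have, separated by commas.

AA, AB, AO

For each candidate genotype of Mira, check whether crossing it with BO can produce every observed child phenotype.
  AA → possible child types {A, AB} ✓
  AB → possible child types {A, B, AB} ✓
  AO → possible child types {O, A, B, AB} ✓
  BB → possible child types {B} ✗
  BO → possible child types {O, B} ✗
  OO → possible child types {O, B} ✗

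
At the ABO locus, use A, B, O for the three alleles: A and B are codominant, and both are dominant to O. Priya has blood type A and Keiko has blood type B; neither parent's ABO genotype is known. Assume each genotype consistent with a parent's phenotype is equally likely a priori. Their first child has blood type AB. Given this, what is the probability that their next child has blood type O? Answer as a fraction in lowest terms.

1/36

Possible genotypes: Priya ∈ {AA, AO}; Keiko ∈ {BB, BO}.
Weight each parental genotype pair by prior × P(type-AB child):
  AA × BB: posterior weight 4/9; P(next child type O) = 0.
  AA × BO: posterior weight 2/9; P(next child type O) = 0.
  AO × BB: posterior weight 2/9; P(next child type O) = 0.
  AO × BO: posterior weight 1/9; P(next child type O) = 1/4.
Weighted sum = 1/36.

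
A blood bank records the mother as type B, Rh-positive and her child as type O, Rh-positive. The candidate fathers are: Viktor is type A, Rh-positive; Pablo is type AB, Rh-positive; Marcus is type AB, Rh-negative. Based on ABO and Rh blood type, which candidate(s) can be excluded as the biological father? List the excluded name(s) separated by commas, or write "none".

Pablo, Marcus

A candidate is excluded only if no genotype consistent with his phenotype could produce a type O, Rh-positive child with a type B, Rh-positive mother.
Pablo (type AB, Rh+): no genotype consistent with that phenotype can produce a type-O Rh+ child with a type-B mother.
Marcus (type AB, Rh-): no genotype consistent with that phenotype can produce a type-O Rh+ child with a type-B mother.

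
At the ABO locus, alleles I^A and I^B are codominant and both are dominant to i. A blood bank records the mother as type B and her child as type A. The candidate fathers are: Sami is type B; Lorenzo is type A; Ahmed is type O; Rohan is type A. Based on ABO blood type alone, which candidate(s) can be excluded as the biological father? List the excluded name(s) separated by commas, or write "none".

A candidate is excluded only if no genotype consistent with his phenotype could produce a type A child with a type B mother.
Sami (type B): no genotype consistent with that phenotype can produce a type-A child with a type-B mother.
Ahmed (type O): no genotype consistent with that phenotype can produce a type-A child with a type-B mother.

Sami, Ahmed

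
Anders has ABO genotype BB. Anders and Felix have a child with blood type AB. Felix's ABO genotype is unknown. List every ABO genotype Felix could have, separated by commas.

AA, AB, AO

For each candidate genotype of Felix, check whether crossing it with BB can produce every observed child phenotype.
  AA → possible child types {AB} ✓
  AB → possible child types {B, AB} ✓
  AO → possible child types {B, AB} ✓
  BB → possible child types {B} ✗
  BO → possible child types {B} ✗
  OO → possible child types {B} ✗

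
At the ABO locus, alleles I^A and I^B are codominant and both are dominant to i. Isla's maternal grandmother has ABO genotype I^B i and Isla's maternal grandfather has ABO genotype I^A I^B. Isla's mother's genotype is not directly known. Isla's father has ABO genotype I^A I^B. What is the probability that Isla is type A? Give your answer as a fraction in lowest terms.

1/4

Isla's mother's ABO genotype from I^B i × I^A I^B: 1/4 I^A I^B, 1/4 I^A i, 1/4 I^B I^B, 1/4 I^B i.
Crossing each possibility with the father I^A I^B and summing P(type A): 1/4·1/4 + 1/4·1/2 + 1/4·0 + 1/4·1/4 = 1/4.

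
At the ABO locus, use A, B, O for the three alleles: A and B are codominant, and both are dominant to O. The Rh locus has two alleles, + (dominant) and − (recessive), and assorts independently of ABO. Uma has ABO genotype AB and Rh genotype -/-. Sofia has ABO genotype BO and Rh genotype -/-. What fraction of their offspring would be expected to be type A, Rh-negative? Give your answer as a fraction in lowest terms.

ABO cross AB × BO → offspring phenotypes: 1/4 A, 1/2 B, 1/4 AB.
Rh cross -/- × -/- → 1 Rh-.
Independent loci: P(type A, Rh-negative) = 1/4 × 1 = 1/4.

1/4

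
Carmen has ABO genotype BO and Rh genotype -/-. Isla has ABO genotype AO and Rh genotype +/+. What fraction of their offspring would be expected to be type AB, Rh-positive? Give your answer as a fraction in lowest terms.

ABO cross BO × AO → offspring phenotypes: 1/4 O, 1/4 A, 1/4 B, 1/4 AB.
Rh cross -/- × +/+ → 1 Rh+.
Independent loci: P(type AB, Rh-positive) = 1/4 × 1 = 1/4.

1/4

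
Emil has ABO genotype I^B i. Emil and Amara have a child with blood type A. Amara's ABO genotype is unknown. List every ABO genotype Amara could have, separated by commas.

For each candidate genotype of Amara, check whether crossing it with I^B i can produce every observed child phenotype.
  I^A I^A → possible child types {A, AB} ✓
  I^A I^B → possible child types {A, B, AB} ✓
  I^A i → possible child types {O, A, B, AB} ✓
  I^B I^B → possible child types {B} ✗
  I^B i → possible child types {O, B} ✗
  i i → possible child types {O, B} ✗

I^A I^A, I^A I^B, I^A i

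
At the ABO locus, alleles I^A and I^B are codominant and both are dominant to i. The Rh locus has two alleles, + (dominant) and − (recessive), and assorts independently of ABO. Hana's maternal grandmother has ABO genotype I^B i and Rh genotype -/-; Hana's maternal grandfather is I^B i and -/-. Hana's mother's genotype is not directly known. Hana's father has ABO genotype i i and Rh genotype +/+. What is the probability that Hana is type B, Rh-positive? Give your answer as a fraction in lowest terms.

Hana's mother's ABO genotype from I^B i × I^B i: 1/4 I^B I^B, 1/2 I^B i, 1/4 i i.
Crossing each possibility with the father i i and summing P(type B): 1/4·1 + 1/2·1/2 + 1/4·0 = 1/2.
Similarly for Rh via the mother's Rh distribution: P(Rh+) = 1.
Independent loci: 1/2 × 1 = 1/2.

1/2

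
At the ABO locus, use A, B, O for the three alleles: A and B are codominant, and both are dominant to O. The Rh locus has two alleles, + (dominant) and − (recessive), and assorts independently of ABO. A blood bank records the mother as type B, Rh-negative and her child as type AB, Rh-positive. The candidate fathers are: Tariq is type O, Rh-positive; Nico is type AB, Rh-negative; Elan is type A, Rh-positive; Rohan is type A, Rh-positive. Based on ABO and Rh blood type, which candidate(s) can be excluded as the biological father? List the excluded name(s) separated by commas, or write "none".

A candidate is excluded only if no genotype consistent with his phenotype could produce a type AB, Rh-positive child with a type B, Rh-negative mother.
Tariq (type O, Rh+): no genotype consistent with that phenotype can produce a type-AB Rh+ child with a type-B mother.
Nico (type AB, Rh-): no genotype consistent with that phenotype can produce a type-AB Rh+ child with a type-B mother.

Tariq, Nico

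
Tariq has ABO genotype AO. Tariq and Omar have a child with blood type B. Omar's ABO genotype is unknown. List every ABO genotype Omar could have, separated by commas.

For each candidate genotype of Omar, check whether crossing it with AO can produce every observed child phenotype.
  AA → possible child types {A} ✗
  AB → possible child types {A, B, AB} ✓
  AO → possible child types {O, A} ✗
  BB → possible child types {B, AB} ✓
  BO → possible child types {O, A, B, AB} ✓
  OO → possible child types {O, A} ✗

AB, BB, BO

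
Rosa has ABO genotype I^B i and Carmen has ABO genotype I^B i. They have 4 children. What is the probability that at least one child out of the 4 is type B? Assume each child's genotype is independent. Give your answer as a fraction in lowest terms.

ABO cross I^B i × I^B i → 1/4 O, 3/4 B.
So P(type B) = 3/4 per child.
P(none) = (1/4)^4 = 1/256; P(at least one) = 1 − 1/256 = 255/256.

255/256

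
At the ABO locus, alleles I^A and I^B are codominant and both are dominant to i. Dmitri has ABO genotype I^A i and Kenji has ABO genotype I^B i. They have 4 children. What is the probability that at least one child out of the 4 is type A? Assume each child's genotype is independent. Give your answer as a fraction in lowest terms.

175/256

ABO cross I^A i × I^B i → 1/4 O, 1/4 A, 1/4 B, 1/4 AB.
So P(type A) = 1/4 per child.
P(none) = (3/4)^4 = 81/256; P(at least one) = 1 − 81/256 = 175/256.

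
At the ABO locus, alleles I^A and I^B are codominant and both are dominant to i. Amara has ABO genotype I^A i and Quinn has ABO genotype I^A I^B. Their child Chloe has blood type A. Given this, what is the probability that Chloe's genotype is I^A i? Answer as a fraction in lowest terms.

1/2

Cross I^A i × I^A I^B → 1/4 I^A I^A, 1/4 I^A I^B, 1/4 I^A i, 1/4 I^B i.
Type-A genotypes among offspring: I^A I^A (1/4), I^A i (1/4); total 1/2.
P(I^A i | type A) = (1/4) / (1/2) = 1/2.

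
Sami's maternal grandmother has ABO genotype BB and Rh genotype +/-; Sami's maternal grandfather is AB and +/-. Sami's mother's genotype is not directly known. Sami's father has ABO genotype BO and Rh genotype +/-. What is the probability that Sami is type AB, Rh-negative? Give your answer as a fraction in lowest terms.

1/32

Sami's mother's ABO genotype from BB × AB: 1/2 AB, 1/2 BB.
Crossing each possibility with the father BO and summing P(type AB): 1/2·1/4 + 1/2·0 = 1/8.
Similarly for Rh via the mother's Rh distribution: P(Rh-) = 1/4.
Independent loci: 1/8 × 1/4 = 1/32.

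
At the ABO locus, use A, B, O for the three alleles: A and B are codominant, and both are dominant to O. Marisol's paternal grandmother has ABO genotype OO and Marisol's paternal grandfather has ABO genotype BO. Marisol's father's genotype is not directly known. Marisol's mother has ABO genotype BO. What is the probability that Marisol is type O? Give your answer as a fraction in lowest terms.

3/8

Marisol's father's ABO genotype from OO × BO: 1/2 BO, 1/2 OO.
Crossing each possibility with the mother BO and summing P(type O): 1/2·1/4 + 1/2·1/2 = 3/8.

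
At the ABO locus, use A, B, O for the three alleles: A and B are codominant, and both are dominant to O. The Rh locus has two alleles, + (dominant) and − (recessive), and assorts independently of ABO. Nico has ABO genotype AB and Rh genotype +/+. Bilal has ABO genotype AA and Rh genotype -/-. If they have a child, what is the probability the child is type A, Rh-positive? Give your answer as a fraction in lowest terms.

1/2

ABO cross AB × AA → offspring phenotypes: 1/2 A, 1/2 AB.
Rh cross +/+ × -/- → 1 Rh+.
Independent loci: P(type A, Rh-positive) = 1/2 × 1 = 1/2.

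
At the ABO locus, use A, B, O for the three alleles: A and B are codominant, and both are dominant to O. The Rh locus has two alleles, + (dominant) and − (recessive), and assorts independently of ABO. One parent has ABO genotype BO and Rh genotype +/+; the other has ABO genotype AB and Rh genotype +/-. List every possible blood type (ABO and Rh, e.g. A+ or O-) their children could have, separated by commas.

Gametes from BO × AB give offspring ABO genotypes AB, AO, BB, BO, i.e. phenotypes A, B, AB.
Rh cross +/+ × +/- → phenotypes Rh+.
Combining independently: A+, B+, AB+.

A+, B+, AB+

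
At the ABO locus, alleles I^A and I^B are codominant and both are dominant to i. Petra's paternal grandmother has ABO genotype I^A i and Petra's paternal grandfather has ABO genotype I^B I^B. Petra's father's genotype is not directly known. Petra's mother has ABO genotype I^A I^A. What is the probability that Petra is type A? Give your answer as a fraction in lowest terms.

Petra's father's ABO genotype from I^A i × I^B I^B: 1/2 I^A I^B, 1/2 I^B i.
Crossing each possibility with the mother I^A I^A and summing P(type A): 1/2·1/2 + 1/2·1/2 = 1/2.

1/2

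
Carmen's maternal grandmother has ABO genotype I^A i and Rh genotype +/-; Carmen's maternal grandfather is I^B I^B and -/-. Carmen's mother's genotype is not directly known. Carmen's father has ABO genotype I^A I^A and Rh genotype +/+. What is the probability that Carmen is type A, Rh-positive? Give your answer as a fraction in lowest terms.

1/2

Carmen's mother's ABO genotype from I^A i × I^B I^B: 1/2 I^A I^B, 1/2 I^B i.
Crossing each possibility with the father I^A I^A and summing P(type A): 1/2·1/2 + 1/2·1/2 = 1/2.
Similarly for Rh via the mother's Rh distribution: P(Rh+) = 1.
Independent loci: 1/2 × 1 = 1/2.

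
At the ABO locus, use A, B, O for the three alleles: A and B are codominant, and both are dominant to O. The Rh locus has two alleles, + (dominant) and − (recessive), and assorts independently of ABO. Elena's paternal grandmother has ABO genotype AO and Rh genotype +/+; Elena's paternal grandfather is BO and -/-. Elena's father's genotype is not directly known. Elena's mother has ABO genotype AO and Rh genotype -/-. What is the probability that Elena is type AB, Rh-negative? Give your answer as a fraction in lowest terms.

1/16

Elena's father's ABO genotype from AO × BO: 1/4 AB, 1/4 AO, 1/4 BO, 1/4 OO.
Crossing each possibility with the mother AO and summing P(type AB): 1/4·1/4 + 1/4·0 + 1/4·1/4 + 1/4·0 = 1/8.
Similarly for Rh via the father's Rh distribution: P(Rh-) = 1/2.
Independent loci: 1/8 × 1/2 = 1/16.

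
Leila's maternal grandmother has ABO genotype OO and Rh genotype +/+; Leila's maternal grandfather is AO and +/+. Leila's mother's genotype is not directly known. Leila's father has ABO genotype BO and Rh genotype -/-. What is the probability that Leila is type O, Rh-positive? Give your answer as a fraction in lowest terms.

3/8

Leila's mother's ABO genotype from OO × AO: 1/2 AO, 1/2 OO.
Crossing each possibility with the father BO and summing P(type O): 1/2·1/4 + 1/2·1/2 = 3/8.
Similarly for Rh via the mother's Rh distribution: P(Rh+) = 1.
Independent loci: 3/8 × 1 = 3/8.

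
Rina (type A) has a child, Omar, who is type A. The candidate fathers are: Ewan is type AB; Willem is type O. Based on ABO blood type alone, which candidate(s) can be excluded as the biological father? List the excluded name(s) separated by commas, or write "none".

A candidate is excluded only if no genotype consistent with his phenotype could produce a type A child with a type A mother.
Every candidate has at least one consistent genotype combination, so none can be excluded.

none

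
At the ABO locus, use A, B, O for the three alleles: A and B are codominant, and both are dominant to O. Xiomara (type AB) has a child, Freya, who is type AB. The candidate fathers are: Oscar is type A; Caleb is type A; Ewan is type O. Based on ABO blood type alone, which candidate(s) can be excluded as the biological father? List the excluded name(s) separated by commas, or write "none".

A candidate is excluded only if no genotype consistent with his phenotype could produce a type AB child with a type AB mother.
Ewan (type O): no genotype consistent with that phenotype can produce a type-AB child with a type-AB mother.

Ewan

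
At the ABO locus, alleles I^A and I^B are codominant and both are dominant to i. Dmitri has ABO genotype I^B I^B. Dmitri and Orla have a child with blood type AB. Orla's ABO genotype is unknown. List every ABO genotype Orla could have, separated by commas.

For each candidate genotype of Orla, check whether crossing it with I^B I^B can produce every observed child phenotype.
  I^A I^A → possible child types {AB} ✓
  I^A I^B → possible child types {B, AB} ✓
  I^A i → possible child types {B, AB} ✓
  I^B I^B → possible child types {B} ✗
  I^B i → possible child types {B} ✗
  i i → possible child types {B} ✗

I^A I^A, I^A I^B, I^A i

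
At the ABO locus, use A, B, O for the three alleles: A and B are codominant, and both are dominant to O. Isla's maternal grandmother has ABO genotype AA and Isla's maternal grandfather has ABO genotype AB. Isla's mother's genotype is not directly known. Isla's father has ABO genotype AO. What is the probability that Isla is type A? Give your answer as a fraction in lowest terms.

3/4

Isla's mother's ABO genotype from AA × AB: 1/2 AA, 1/2 AB.
Crossing each possibility with the father AO and summing P(type A): 1/2·1 + 1/2·1/2 = 3/4.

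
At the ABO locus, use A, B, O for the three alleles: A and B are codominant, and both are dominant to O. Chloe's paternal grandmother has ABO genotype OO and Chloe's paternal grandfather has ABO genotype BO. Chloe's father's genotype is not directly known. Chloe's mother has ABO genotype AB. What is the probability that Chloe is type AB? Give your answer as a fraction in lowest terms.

Chloe's father's ABO genotype from OO × BO: 1/2 BO, 1/2 OO.
Crossing each possibility with the mother AB and summing P(type AB): 1/2·1/4 + 1/2·0 = 1/8.

1/8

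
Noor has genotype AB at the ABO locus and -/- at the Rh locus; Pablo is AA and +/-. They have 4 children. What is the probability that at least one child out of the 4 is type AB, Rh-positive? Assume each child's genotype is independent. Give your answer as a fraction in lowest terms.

175/256

ABO cross AB × AA → 1/2 A, 1/2 AB.
Rh cross -/- × +/- → 1/2 Rh+, 1/2 Rh-; so P(type AB, Rh-positive) = 1/2 × 1/2 = 1/4 per child.
P(none) = (3/4)^4 = 81/256; P(at least one) = 1 − 81/256 = 175/256.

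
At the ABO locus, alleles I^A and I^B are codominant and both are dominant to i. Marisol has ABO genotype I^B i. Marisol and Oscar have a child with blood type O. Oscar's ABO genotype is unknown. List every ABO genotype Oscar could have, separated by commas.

For each candidate genotype of Oscar, check whether crossing it with I^B i can produce every observed child phenotype.
  I^A I^A → possible child types {A, AB} ✗
  I^A I^B → possible child types {A, B, AB} ✗
  I^A i → possible child types {O, A, B, AB} ✓
  I^B I^B → possible child types {B} ✗
  I^B i → possible child types {O, B} ✓
  i i → possible child types {O, B} ✓

I^A i, I^B i, i i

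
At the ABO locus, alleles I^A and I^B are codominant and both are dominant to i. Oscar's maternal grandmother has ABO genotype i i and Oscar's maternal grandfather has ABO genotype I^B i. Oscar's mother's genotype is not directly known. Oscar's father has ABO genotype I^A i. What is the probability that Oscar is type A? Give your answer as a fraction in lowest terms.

Oscar's mother's ABO genotype from i i × I^B i: 1/2 I^B i, 1/2 i i.
Crossing each possibility with the father I^A i and summing P(type A): 1/2·1/4 + 1/2·1/2 = 3/8.

3/8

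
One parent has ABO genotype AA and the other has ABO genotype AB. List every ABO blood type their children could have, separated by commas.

A, AB

Gametes from AA × AB give offspring ABO genotypes AA, AB, i.e. phenotypes A, AB.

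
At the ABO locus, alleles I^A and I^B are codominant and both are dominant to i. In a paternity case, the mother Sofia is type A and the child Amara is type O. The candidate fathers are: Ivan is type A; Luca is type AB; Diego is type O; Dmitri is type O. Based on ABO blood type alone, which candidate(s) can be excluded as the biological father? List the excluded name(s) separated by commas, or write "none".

Luca

A candidate is excluded only if no genotype consistent with his phenotype could produce a type O child with a type A mother.
Luca (type AB): no genotype consistent with that phenotype can produce a type-O child with a type-A mother.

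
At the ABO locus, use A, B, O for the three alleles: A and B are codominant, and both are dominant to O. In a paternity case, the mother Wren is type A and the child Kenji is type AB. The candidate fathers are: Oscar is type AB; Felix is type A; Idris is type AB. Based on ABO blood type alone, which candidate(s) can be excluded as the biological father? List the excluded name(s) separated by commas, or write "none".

Felix

A candidate is excluded only if no genotype consistent with his phenotype could produce a type AB child with a type A mother.
Felix (type A): no genotype consistent with that phenotype can produce a type-AB child with a type-A mother.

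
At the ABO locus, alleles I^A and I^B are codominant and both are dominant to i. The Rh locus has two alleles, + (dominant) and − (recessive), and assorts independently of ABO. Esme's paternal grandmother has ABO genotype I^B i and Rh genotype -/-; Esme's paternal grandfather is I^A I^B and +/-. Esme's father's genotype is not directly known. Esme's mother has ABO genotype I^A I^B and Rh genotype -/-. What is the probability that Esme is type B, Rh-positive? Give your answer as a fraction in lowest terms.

3/32

Esme's father's ABO genotype from I^B i × I^A I^B: 1/4 I^A I^B, 1/4 I^A i, 1/4 I^B I^B, 1/4 I^B i.
Crossing each possibility with the mother I^A I^B and summing P(type B): 1/4·1/4 + 1/4·1/4 + 1/4·1/2 + 1/4·1/2 = 3/8.
Similarly for Rh via the father's Rh distribution: P(Rh+) = 1/4.
Independent loci: 3/8 × 1/4 = 3/32.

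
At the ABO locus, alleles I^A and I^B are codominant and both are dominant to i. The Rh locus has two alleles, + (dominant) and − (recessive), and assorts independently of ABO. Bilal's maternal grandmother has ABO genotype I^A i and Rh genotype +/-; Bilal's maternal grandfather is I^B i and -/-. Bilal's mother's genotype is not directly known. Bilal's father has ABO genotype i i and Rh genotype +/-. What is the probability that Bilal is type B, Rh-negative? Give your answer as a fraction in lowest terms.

Bilal's mother's ABO genotype from I^A i × I^B i: 1/4 I^A I^B, 1/4 I^A i, 1/4 I^B i, 1/4 i i.
Crossing each possibility with the father i i and summing P(type B): 1/4·1/2 + 1/4·0 + 1/4·1/2 + 1/4·0 = 1/4.
Similarly for Rh via the mother's Rh distribution: P(Rh-) = 3/8.
Independent loci: 1/4 × 3/8 = 3/32.

3/32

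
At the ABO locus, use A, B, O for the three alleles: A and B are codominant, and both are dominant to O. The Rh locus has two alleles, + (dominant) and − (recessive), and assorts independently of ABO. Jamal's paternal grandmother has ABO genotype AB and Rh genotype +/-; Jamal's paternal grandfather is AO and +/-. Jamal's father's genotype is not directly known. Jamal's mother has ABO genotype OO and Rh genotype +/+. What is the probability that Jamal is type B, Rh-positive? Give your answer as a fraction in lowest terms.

Jamal's father's ABO genotype from AB × AO: 1/4 AA, 1/4 AB, 1/4 AO, 1/4 BO.
Crossing each possibility with the mother OO and summing P(type B): 1/4·0 + 1/4·1/2 + 1/4·0 + 1/4·1/2 = 1/4.
Similarly for Rh via the father's Rh distribution: P(Rh+) = 1.
Independent loci: 1/4 × 1 = 1/4.

1/4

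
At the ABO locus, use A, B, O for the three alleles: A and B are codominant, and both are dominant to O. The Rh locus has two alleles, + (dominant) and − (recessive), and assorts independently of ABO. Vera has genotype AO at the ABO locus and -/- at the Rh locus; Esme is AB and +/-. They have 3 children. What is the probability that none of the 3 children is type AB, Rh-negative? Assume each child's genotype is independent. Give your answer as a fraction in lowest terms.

343/512

ABO cross AO × AB → 1/2 A, 1/4 B, 1/4 AB.
Rh cross -/- × +/- → 1/2 Rh+, 1/2 Rh-; so P(type AB, Rh-negative) = 1/4 × 1/2 = 1/8 per child.
P(not type AB, Rh-negative) = 7/8 for one child; (7/8)^3 = 343/512.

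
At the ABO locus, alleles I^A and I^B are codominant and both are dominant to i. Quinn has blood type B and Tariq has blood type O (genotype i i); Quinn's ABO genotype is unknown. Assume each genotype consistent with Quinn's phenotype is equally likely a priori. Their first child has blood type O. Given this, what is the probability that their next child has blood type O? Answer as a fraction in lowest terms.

Possible genotypes: Quinn ∈ {I^B I^B, I^B i}; Tariq ∈ {i i}.
Weight each parental genotype pair by prior × P(type-O child):
  I^B i × i i: posterior weight 1; P(next child type O) = 1/2.
Weighted sum = 1/2.

1/2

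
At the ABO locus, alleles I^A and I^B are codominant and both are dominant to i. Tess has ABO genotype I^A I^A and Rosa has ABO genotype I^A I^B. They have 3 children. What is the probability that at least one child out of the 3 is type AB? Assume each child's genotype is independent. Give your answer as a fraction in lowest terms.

ABO cross I^A I^A × I^A I^B → 1/2 A, 1/2 AB.
So P(type AB) = 1/2 per child.
P(none) = (1/2)^3 = 1/8; P(at least one) = 1 − 1/8 = 7/8.

7/8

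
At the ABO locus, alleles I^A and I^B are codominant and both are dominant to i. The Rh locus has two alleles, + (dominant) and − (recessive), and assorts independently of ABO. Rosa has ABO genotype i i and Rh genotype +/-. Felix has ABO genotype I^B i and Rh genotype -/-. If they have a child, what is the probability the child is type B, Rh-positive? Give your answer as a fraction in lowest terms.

ABO cross i i × I^B i → offspring phenotypes: 1/2 O, 1/2 B.
Rh cross +/- × -/- → 1/2 Rh+, 1/2 Rh-.
Independent loci: P(type B, Rh-positive) = 1/2 × 1/2 = 1/4.

1/4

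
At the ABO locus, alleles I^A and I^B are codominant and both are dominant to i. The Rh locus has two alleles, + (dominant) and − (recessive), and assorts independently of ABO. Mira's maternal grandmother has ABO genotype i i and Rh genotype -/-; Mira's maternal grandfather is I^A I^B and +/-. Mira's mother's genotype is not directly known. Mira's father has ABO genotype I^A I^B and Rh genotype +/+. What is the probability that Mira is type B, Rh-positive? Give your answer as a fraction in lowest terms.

Mira's mother's ABO genotype from i i × I^A I^B: 1/2 I^A i, 1/2 I^B i.
Crossing each possibility with the father I^A I^B and summing P(type B): 1/2·1/4 + 1/2·1/2 = 3/8.
Similarly for Rh via the mother's Rh distribution: P(Rh+) = 1.
Independent loci: 3/8 × 1 = 3/8.

3/8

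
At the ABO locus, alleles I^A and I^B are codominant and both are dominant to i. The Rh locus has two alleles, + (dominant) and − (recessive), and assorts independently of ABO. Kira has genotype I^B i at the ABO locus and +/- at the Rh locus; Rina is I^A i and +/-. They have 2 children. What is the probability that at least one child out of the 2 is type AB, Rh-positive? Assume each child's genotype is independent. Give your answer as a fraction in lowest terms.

ABO cross I^B i × I^A i → 1/4 O, 1/4 A, 1/4 B, 1/4 AB.
Rh cross +/- × +/- → 3/4 Rh+, 1/4 Rh-; so P(type AB, Rh-positive) = 1/4 × 3/4 = 3/16 per child.
P(none) = (13/16)^2 = 169/256; P(at least one) = 1 − 169/256 = 87/256.

87/256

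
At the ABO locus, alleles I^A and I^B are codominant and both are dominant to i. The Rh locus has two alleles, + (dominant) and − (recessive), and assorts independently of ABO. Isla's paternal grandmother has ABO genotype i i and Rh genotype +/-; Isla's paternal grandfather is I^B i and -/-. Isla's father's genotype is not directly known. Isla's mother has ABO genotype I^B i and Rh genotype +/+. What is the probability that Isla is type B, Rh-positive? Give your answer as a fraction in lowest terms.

5/8

Isla's father's ABO genotype from i i × I^B i: 1/2 I^B i, 1/2 i i.
Crossing each possibility with the mother I^B i and summing P(type B): 1/2·3/4 + 1/2·1/2 = 5/8.
Similarly for Rh via the father's Rh distribution: P(Rh+) = 1.
Independent loci: 5/8 × 1 = 5/8.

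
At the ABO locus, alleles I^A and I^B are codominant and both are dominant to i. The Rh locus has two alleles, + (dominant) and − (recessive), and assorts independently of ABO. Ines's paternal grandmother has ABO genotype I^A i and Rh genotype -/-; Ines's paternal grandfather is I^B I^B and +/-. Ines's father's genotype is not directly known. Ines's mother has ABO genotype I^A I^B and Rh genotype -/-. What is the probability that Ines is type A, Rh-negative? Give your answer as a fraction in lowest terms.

Ines's father's ABO genotype from I^A i × I^B I^B: 1/2 I^A I^B, 1/2 I^B i.
Crossing each possibility with the mother I^A I^B and summing P(type A): 1/2·1/4 + 1/2·1/4 = 1/4.
Similarly for Rh via the father's Rh distribution: P(Rh-) = 3/4.
Independent loci: 1/4 × 3/4 = 3/16.

3/16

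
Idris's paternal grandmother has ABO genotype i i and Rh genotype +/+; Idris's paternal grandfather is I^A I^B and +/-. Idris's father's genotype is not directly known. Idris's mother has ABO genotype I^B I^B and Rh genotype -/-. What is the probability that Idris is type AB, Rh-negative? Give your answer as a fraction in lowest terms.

Idris's father's ABO genotype from i i × I^A I^B: 1/2 I^A i, 1/2 I^B i.
Crossing each possibility with the mother I^B I^B and summing P(type AB): 1/2·1/2 + 1/2·0 = 1/4.
Similarly for Rh via the father's Rh distribution: P(Rh-) = 1/4.
Independent loci: 1/4 × 1/4 = 1/16.

1/16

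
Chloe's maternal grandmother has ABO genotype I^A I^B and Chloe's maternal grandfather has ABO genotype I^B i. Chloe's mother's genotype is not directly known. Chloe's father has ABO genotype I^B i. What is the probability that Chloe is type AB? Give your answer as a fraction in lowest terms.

Chloe's mother's ABO genotype from I^A I^B × I^B i: 1/4 I^A I^B, 1/4 I^A i, 1/4 I^B I^B, 1/4 I^B i.
Crossing each possibility with the father I^B i and summing P(type AB): 1/4·1/4 + 1/4·1/4 + 1/4·0 + 1/4·0 = 1/8.

1/8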